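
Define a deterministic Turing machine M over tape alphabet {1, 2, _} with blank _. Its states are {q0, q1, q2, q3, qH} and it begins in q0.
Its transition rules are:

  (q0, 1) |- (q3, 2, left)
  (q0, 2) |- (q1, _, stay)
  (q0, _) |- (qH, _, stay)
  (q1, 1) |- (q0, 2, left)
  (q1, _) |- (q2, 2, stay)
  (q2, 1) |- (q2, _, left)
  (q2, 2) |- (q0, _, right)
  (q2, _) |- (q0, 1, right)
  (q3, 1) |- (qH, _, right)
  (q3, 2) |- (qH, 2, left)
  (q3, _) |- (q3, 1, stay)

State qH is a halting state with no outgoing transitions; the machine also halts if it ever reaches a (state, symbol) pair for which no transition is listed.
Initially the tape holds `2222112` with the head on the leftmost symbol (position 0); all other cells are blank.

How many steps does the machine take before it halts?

15

state=q0 head=0 tape=[2]222112   (q0,2)→(q1,_,stay)
state=q1 head=0 tape=[_]222112   (q1,_)→(q2,2,stay)
state=q2 head=0 tape=[2]222112   (q2,2)→(q0,_,right)
state=q0 head=1 tape=_[2]22112   (q0,2)→(q1,_,stay)
state=q1 head=1 tape=_[_]22112   (q1,_)→(q2,2,stay)
state=q2 head=1 tape=_[2]22112   (q2,2)→(q0,_,right)
state=q0 head=2 tape=__[2]2112   (q0,2)→(q1,_,stay)
state=q1 head=2 tape=__[_]2112   (q1,_)→(q2,2,stay)
state=q2 head=2 tape=__[2]2112   (q2,2)→(q0,_,right)
state=q0 head=3 tape=___[2]112   (q0,2)→(q1,_,stay)
state=q1 head=3 tape=___[_]112   (q1,_)→(q2,2,stay)
state=q2 head=3 tape=___[2]112   (q2,2)→(q0,_,right)
state=q0 head=4 tape=____[1]12   (q0,1)→(q3,2,left)
state=q3 head=3 tape=___[_]212   (q3,_)→(q3,1,stay)
state=q3 head=3 tape=___[1]212   (q3,1)→(qH,_,right)
state=qH head=4 tape=____[2]12
M halts after 15 transitions.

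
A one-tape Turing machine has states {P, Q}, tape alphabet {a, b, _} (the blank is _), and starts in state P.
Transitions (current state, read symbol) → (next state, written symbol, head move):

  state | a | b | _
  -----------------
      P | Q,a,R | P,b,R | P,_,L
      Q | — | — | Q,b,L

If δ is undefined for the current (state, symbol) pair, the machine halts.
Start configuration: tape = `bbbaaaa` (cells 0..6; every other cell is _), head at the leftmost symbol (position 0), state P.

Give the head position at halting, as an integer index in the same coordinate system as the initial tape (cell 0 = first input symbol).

state=P head=0 tape=[b]bbaaaa   (P,b)→(P,b,R)
state=P head=1 tape=b[b]baaaa   (P,b)→(P,b,R)
state=P head=2 tape=bb[b]aaaa   (P,b)→(P,b,R)
state=P head=3 tape=bbb[a]aaa   (P,a)→(Q,a,R)
state=Q head=4 tape=bbba[a]aa
At halt the head is at cell 4.

4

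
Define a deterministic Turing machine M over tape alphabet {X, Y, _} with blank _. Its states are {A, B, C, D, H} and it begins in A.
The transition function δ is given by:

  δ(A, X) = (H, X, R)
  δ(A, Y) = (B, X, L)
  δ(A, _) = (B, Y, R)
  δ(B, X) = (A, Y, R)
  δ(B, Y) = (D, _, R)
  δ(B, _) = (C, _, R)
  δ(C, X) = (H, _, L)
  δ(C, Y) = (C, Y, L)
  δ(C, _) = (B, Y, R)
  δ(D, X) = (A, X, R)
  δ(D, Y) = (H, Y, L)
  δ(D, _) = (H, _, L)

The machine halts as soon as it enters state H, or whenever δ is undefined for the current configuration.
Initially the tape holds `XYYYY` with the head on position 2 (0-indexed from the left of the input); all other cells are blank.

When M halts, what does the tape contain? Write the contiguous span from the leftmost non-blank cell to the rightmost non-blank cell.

X_YXY

state=A head=2 tape=XY[Y]YY   (A,Y)→(B,X,L)
state=B head=1 tape=X[Y]XYY   (B,Y)→(D,_,R)
state=D head=2 tape=X_[X]YY   (D,X)→(A,X,R)
state=A head=3 tape=X_X[Y]Y   (A,Y)→(B,X,L)
state=B head=2 tape=X_[X]XY   (B,X)→(A,Y,R)
state=A head=3 tape=X_Y[X]Y   (A,X)→(H,X,R)
state=H head=4 tape=X_YX[Y]
The non-blank tape span at halt is X_YXY.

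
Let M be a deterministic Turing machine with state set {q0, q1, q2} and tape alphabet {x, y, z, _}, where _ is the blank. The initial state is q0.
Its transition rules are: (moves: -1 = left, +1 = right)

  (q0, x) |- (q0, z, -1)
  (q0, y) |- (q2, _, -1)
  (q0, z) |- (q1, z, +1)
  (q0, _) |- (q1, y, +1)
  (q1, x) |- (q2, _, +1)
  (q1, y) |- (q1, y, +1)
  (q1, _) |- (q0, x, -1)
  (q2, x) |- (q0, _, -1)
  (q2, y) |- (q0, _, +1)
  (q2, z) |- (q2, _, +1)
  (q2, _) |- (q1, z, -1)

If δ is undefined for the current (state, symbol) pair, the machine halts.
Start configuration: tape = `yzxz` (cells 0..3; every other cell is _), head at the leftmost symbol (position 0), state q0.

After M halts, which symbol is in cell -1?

y

q0 | ___[y]zxz   read y → write _, move -1, go to q2
q2 | __[_]_zxz   read _ → write z, move -1, go to q1
q1 | _[_]z_zxz   read _ → write x, move -1, go to q0
q0 | [_]xz_zxz   read _ → write y, move +1, go to q1
q1 | y[x]z_zxz   read x → write _, move +1, go to q2
q2 | y_[z]_zxz   read z → write _, move +1, go to q2
q2 | y__[_]zxz   read _ → write z, move -1, go to q1
q1 | y_[_]zzxz   read _ → write x, move -1, go to q0
q0 | y[_]xzzxz   read _ → write y, move +1, go to q1
q1 | yy[x]zzxz   read x → write _, move +1, go to q2
q2 | yy_[z]zxz   read z → write _, move +1, go to q2
q2 | yy__[z]xz   read z → write _, move +1, go to q2
q2 | yy___[x]z   read x → write _, move -1, go to q0
q0 | yy__[_]_z   read _ → write y, move +1, go to q1
q1 | yy__y[_]z   read _ → write x, move -1, go to q0
q0 | yy__[y]xz   read y → write _, move -1, go to q2
q2 | yy_[_]_xz   read _ → write z, move -1, go to q1
q1 | yy[_]z_xz   read _ → write x, move -1, go to q0
q0 | y[y]xz_xz   read y → write _, move -1, go to q2
q2 | [y]_xz_xz   read y → write _, move +1, go to q0
q0 | _[_]xz_xz   read _ → write y, move +1, go to q1
q1 | _y[x]z_xz   read x → write _, move +1, go to q2
q2 | _y_[z]_xz   read z → write _, move +1, go to q2
q2 | _y__[_]xz   read _ → write z, move -1, go to q1
q1 | _y_[_]zxz   read _ → write x, move -1, go to q0
q0 | _y[_]xzxz   read _ → write y, move +1, go to q1
q1 | _yy[x]zxz   read x → write _, move +1, go to q2
q2 | _yy_[z]xz   read z → write _, move +1, go to q2
q2 | _yy__[x]z   read x → write _, move -1, go to q0
q0 | _yy_[_]_z   read _ → write y, move +1, go to q1
q1 | _yy_y[_]z   read _ → write x, move -1, go to q0
q0 | _yy_[y]xz   read y → write _, move -1, go to q2
q2 | _yy[_]_xz   read _ → write z, move -1, go to q1
q1 | _y[y]z_xz   read y → write y, move +1, go to q1
q1 | _yy[z]_xz
Cell -1 holds y when M halts.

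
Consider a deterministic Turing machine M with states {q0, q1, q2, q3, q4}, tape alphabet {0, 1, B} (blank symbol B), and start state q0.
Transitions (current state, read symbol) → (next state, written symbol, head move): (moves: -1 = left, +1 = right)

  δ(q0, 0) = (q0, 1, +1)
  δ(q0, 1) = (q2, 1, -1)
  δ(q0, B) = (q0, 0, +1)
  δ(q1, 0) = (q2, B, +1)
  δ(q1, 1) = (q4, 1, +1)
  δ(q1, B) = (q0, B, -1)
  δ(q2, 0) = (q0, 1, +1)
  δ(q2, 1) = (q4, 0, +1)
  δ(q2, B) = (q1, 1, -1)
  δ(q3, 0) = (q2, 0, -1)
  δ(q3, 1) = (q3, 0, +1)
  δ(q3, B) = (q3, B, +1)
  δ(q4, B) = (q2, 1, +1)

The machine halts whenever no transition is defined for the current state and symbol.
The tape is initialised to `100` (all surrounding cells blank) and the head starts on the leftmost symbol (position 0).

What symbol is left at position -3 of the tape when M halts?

0

state=q0 head=0 tape=BBB[1]00   (q0,1)→(q2,1,-1)
state=q2 head=-1 tape=BB[B]100   (q2,B)→(q1,1,-1)
state=q1 head=-2 tape=B[B]1100   (q1,B)→(q0,B,-1)
state=q0 head=-3 tape=[B]B1100   (q0,B)→(q0,0,+1)
state=q0 head=-2 tape=0[B]1100   (q0,B)→(q0,0,+1)
state=q0 head=-1 tape=00[1]100   (q0,1)→(q2,1,-1)
state=q2 head=-2 tape=0[0]1100   (q2,0)→(q0,1,+1)
state=q0 head=-1 tape=01[1]100   (q0,1)→(q2,1,-1)
state=q2 head=-2 tape=0[1]1100   (q2,1)→(q4,0,+1)
state=q4 head=-1 tape=00[1]100
Cell -3 holds 0 when M halts.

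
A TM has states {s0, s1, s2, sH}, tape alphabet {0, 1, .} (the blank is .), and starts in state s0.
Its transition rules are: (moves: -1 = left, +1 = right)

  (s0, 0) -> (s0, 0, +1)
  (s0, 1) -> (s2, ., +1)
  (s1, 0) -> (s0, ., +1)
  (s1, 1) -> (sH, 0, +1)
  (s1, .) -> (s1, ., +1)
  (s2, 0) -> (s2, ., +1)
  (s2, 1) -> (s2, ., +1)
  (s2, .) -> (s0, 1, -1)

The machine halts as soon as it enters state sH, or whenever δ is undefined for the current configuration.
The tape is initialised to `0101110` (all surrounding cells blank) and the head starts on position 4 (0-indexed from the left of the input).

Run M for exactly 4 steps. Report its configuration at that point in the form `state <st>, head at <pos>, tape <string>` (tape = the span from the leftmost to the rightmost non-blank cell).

state=s0 head=4 tape=0101[1]10.   (s0,1)→(s2,.,+1)
state=s2 head=5 tape=0101.[1]0.   (s2,1)→(s2,.,+1)
state=s2 head=6 tape=0101..[0].   (s2,0)→(s2,.,+1)
state=s2 head=7 tape=0101...[.]   (s2,.)→(s0,1,-1)
state=s0 head=6 tape=0101..[.]1
After 4 steps: state s0, head at 6, tape 0101...1.

state s0, head at 6, tape 0101...1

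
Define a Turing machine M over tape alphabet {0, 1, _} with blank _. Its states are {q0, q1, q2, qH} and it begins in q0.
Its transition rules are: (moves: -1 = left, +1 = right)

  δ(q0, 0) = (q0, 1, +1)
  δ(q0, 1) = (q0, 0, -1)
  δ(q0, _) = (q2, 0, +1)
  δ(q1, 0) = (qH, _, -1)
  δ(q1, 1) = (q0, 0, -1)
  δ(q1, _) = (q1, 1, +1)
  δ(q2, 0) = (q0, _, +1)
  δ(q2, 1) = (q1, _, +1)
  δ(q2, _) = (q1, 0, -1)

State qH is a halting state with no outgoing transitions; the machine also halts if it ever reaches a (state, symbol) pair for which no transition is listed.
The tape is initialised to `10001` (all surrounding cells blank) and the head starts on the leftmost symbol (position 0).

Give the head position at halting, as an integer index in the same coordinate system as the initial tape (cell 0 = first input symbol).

state=q0 head=0 tape=_[1]0001__   (q0,1)→(q0,0,-1)
state=q0 head=-1 tape=[_]00001__   (q0,_)→(q2,0,+1)
state=q2 head=0 tape=0[0]0001__   (q2,0)→(q0,_,+1)
state=q0 head=1 tape=0_[0]001__   (q0,0)→(q0,1,+1)
state=q0 head=2 tape=0_1[0]01__   (q0,0)→(q0,1,+1)
state=q0 head=3 tape=0_11[0]1__   (q0,0)→(q0,1,+1)
state=q0 head=4 tape=0_111[1]__   (q0,1)→(q0,0,-1)
state=q0 head=3 tape=0_11[1]0__   (q0,1)→(q0,0,-1)
state=q0 head=2 tape=0_1[1]00__   (q0,1)→(q0,0,-1)
state=q0 head=1 tape=0_[1]000__   (q0,1)→(q0,0,-1)
state=q0 head=0 tape=0[_]0000__   (q0,_)→(q2,0,+1)
state=q2 head=1 tape=00[0]000__   (q2,0)→(q0,_,+1)
state=q0 head=2 tape=00_[0]00__   (q0,0)→(q0,1,+1)
state=q0 head=3 tape=00_1[0]0__   (q0,0)→(q0,1,+1)
state=q0 head=4 tape=00_11[0]__   (q0,0)→(q0,1,+1)
state=q0 head=5 tape=00_111[_]_   (q0,_)→(q2,0,+1)
state=q2 head=6 tape=00_1110[_]   (q2,_)→(q1,0,-1)
state=q1 head=5 tape=00_111[0]0   (q1,0)→(qH,_,-1)
state=qH head=4 tape=00_11[1]_0
At halt the head is at cell 4.

4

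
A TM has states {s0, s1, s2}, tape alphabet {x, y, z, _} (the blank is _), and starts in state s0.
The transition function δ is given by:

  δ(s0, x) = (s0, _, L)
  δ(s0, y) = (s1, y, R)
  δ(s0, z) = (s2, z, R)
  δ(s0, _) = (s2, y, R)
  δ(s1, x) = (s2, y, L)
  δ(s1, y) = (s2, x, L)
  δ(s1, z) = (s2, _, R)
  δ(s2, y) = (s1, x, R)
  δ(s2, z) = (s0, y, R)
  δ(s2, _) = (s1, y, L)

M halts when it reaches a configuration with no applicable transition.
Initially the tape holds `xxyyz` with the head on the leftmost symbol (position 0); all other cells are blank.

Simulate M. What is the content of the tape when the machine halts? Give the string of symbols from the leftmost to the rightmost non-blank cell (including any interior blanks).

yxyxyyz

s0 | ___[x]xyyz   read x → write _, move L, go to s0
s0 | __[_]_xyyz   read _ → write y, move R, go to s2
s2 | __y[_]xyyz   read _ → write y, move L, go to s1
s1 | __[y]yxyyz   read y → write x, move L, go to s2
s2 | _[_]xyxyyz   read _ → write y, move L, go to s1
s1 | [_]yxyxyyz
The non-blank tape span at halt is yxyxyyz.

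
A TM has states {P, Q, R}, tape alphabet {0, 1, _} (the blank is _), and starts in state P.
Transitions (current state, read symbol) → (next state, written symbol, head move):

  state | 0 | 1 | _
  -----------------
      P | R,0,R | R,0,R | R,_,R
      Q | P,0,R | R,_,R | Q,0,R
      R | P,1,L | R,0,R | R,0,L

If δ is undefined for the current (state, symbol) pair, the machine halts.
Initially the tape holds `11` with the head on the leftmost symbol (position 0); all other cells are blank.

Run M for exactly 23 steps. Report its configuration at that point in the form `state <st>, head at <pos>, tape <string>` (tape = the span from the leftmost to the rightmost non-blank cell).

state=P head=0 tape=[1]1____   (P,1)→(R,0,R)
state=R head=1 tape=0[1]____   (R,1)→(R,0,R)
state=R head=2 tape=00[_]___   (R,_)→(R,0,L)
state=R head=1 tape=0[0]0___   (R,0)→(P,1,L)
state=P head=0 tape=[0]10___   (P,0)→(R,0,R)
state=R head=1 tape=0[1]0___   (R,1)→(R,0,R)
state=R head=2 tape=00[0]___   (R,0)→(P,1,L)
state=P head=1 tape=0[0]1___   (P,0)→(R,0,R)
state=R head=2 tape=00[1]___   (R,1)→(R,0,R)
state=R head=3 tape=000[_]__   (R,_)→(R,0,L)
state=R head=2 tape=00[0]0__   (R,0)→(P,1,L)
state=P head=1 tape=0[0]10__   (P,0)→(R,0,R)
state=R head=2 tape=00[1]0__   (R,1)→(R,0,R)
state=R head=3 tape=000[0]__   (R,0)→(P,1,L)
state=P head=2 tape=00[0]1__   (P,0)→(R,0,R)
state=R head=3 tape=000[1]__   (R,1)→(R,0,R)
state=R head=4 tape=0000[_]_   (R,_)→(R,0,L)
state=R head=3 tape=000[0]0_   (R,0)→(P,1,L)
state=P head=2 tape=00[0]10_   (P,0)→(R,0,R)
state=R head=3 tape=000[1]0_   (R,1)→(R,0,R)
state=R head=4 tape=0000[0]_   (R,0)→(P,1,L)
state=P head=3 tape=000[0]1_   (P,0)→(R,0,R)
state=R head=4 tape=0000[1]_   (R,1)→(R,0,R)
state=R head=5 tape=00000[_]
After 23 steps: state R, head at 5, tape 00000.

state R, head at 5, tape 00000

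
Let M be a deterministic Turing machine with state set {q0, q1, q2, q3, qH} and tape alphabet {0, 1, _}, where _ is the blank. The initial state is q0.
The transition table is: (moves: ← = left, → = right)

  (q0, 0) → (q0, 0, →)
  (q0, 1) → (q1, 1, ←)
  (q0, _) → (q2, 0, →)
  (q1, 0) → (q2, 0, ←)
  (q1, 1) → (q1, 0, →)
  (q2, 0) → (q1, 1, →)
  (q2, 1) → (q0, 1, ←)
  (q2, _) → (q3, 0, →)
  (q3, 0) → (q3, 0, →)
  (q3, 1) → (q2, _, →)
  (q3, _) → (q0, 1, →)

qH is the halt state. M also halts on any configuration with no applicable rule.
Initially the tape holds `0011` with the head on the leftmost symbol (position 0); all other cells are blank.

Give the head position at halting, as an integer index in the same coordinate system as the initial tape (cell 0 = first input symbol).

4

q0 | __[0]011_   read 0 → write 0, move →, go to q0
q0 | __0[0]11_   read 0 → write 0, move →, go to q0
q0 | __00[1]1_   read 1 → write 1, move ←, go to q1
q1 | __0[0]11_   read 0 → write 0, move ←, go to q2
q2 | __[0]011_   read 0 → write 1, move →, go to q1
q1 | __1[0]11_   read 0 → write 0, move ←, go to q2
q2 | __[1]011_   read 1 → write 1, move ←, go to q0
q0 | _[_]1011_   read _ → write 0, move →, go to q2
q2 | _0[1]011_   read 1 → write 1, move ←, go to q0
q0 | _[0]1011_   read 0 → write 0, move →, go to q0
q0 | _0[1]011_   read 1 → write 1, move ←, go to q1
q1 | _[0]1011_   read 0 → write 0, move ←, go to q2
q2 | [_]01011_   read _ → write 0, move →, go to q3
q3 | 0[0]1011_   read 0 → write 0, move →, go to q3
q3 | 00[1]011_   read 1 → write _, move →, go to q2
q2 | 00_[0]11_   read 0 → write 1, move →, go to q1
q1 | 00_1[1]1_   read 1 → write 0, move →, go to q1
q1 | 00_10[1]_   read 1 → write 0, move →, go to q1
q1 | 00_100[_]
At halt the head is at cell 4.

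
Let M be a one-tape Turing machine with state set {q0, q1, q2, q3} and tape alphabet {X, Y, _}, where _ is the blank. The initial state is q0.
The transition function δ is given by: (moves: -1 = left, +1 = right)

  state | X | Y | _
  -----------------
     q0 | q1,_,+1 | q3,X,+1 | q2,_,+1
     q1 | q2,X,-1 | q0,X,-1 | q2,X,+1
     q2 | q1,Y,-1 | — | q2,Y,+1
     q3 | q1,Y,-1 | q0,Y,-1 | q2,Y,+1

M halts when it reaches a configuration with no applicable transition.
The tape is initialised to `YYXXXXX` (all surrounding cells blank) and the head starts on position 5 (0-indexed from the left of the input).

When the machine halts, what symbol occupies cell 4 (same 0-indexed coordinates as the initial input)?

Y

state=q0 head=5 tape=YYXXX[X]X   (q0,X)→(q1,_,+1)
state=q1 head=6 tape=YYXXX_[X]   (q1,X)→(q2,X,-1)
state=q2 head=5 tape=YYXXX[_]X   (q2,_)→(q2,Y,+1)
state=q2 head=6 tape=YYXXXY[X]   (q2,X)→(q1,Y,-1)
state=q1 head=5 tape=YYXXX[Y]Y   (q1,Y)→(q0,X,-1)
state=q0 head=4 tape=YYXX[X]XY   (q0,X)→(q1,_,+1)
state=q1 head=5 tape=YYXX_[X]Y   (q1,X)→(q2,X,-1)
state=q2 head=4 tape=YYXX[_]XY   (q2,_)→(q2,Y,+1)
state=q2 head=5 tape=YYXXY[X]Y   (q2,X)→(q1,Y,-1)
state=q1 head=4 tape=YYXX[Y]YY   (q1,Y)→(q0,X,-1)
state=q0 head=3 tape=YYX[X]XYY   (q0,X)→(q1,_,+1)
state=q1 head=4 tape=YYX_[X]YY   (q1,X)→(q2,X,-1)
state=q2 head=3 tape=YYX[_]XYY   (q2,_)→(q2,Y,+1)
state=q2 head=4 tape=YYXY[X]YY   (q2,X)→(q1,Y,-1)
state=q1 head=3 tape=YYX[Y]YYY   (q1,Y)→(q0,X,-1)
state=q0 head=2 tape=YY[X]XYYY   (q0,X)→(q1,_,+1)
state=q1 head=3 tape=YY_[X]YYY   (q1,X)→(q2,X,-1)
state=q2 head=2 tape=YY[_]XYYY   (q2,_)→(q2,Y,+1)
state=q2 head=3 tape=YYY[X]YYY   (q2,X)→(q1,Y,-1)
state=q1 head=2 tape=YY[Y]YYYY   (q1,Y)→(q0,X,-1)
state=q0 head=1 tape=Y[Y]XYYYY   (q0,Y)→(q3,X,+1)
state=q3 head=2 tape=YX[X]YYYY   (q3,X)→(q1,Y,-1)
state=q1 head=1 tape=Y[X]YYYYY   (q1,X)→(q2,X,-1)
state=q2 head=0 tape=[Y]XYYYYY
Cell 4 holds Y when M halts.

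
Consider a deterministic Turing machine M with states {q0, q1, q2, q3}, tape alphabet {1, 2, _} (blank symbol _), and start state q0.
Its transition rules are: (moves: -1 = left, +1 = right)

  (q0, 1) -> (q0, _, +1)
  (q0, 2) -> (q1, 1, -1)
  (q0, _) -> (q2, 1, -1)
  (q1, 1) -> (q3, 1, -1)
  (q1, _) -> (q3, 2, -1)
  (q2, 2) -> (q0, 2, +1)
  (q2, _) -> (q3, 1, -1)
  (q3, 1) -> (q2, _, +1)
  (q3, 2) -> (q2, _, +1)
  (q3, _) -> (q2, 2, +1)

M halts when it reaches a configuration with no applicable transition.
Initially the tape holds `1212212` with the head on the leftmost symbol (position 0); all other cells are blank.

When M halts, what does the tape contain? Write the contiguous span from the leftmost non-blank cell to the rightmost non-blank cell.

222_22_11

state=q0 head=0 tape=_[1]212212_   (q0,1)→(q0,_,+1)
state=q0 head=1 tape=__[2]12212_   (q0,2)→(q1,1,-1)
state=q1 head=0 tape=_[_]112212_   (q1,_)→(q3,2,-1)
state=q3 head=-1 tape=[_]2112212_   (q3,_)→(q2,2,+1)
state=q2 head=0 tape=2[2]112212_   (q2,2)→(q0,2,+1)
state=q0 head=1 tape=22[1]12212_   (q0,1)→(q0,_,+1)
state=q0 head=2 tape=22_[1]2212_   (q0,1)→(q0,_,+1)
state=q0 head=3 tape=22__[2]212_   (q0,2)→(q1,1,-1)
state=q1 head=2 tape=22_[_]1212_   (q1,_)→(q3,2,-1)
state=q3 head=1 tape=22[_]21212_   (q3,_)→(q2,2,+1)
state=q2 head=2 tape=222[2]1212_   (q2,2)→(q0,2,+1)
state=q0 head=3 tape=2222[1]212_   (q0,1)→(q0,_,+1)
state=q0 head=4 tape=2222_[2]12_   (q0,2)→(q1,1,-1)
state=q1 head=3 tape=2222[_]112_   (q1,_)→(q3,2,-1)
state=q3 head=2 tape=222[2]2112_   (q3,2)→(q2,_,+1)
state=q2 head=3 tape=222_[2]112_   (q2,2)→(q0,2,+1)
state=q0 head=4 tape=222_2[1]12_   (q0,1)→(q0,_,+1)
state=q0 head=5 tape=222_2_[1]2_   (q0,1)→(q0,_,+1)
state=q0 head=6 tape=222_2__[2]_   (q0,2)→(q1,1,-1)
state=q1 head=5 tape=222_2_[_]1_   (q1,_)→(q3,2,-1)
state=q3 head=4 tape=222_2[_]21_   (q3,_)→(q2,2,+1)
state=q2 head=5 tape=222_22[2]1_   (q2,2)→(q0,2,+1)
state=q0 head=6 tape=222_222[1]_   (q0,1)→(q0,_,+1)
state=q0 head=7 tape=222_222_[_]   (q0,_)→(q2,1,-1)
state=q2 head=6 tape=222_222[_]1   (q2,_)→(q3,1,-1)
state=q3 head=5 tape=222_22[2]11   (q3,2)→(q2,_,+1)
state=q2 head=6 tape=222_22_[1]1
The non-blank tape span at halt is 222_22_11.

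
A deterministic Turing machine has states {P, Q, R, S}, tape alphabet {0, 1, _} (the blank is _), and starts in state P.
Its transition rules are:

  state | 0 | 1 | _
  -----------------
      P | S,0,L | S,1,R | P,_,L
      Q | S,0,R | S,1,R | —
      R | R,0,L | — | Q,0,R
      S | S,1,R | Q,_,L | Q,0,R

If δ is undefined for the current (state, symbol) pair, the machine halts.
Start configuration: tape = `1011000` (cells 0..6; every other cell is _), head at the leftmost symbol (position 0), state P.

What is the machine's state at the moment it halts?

Q

state=P head=0 tape=[1]011000__   (P,1)→(S,1,R)
state=S head=1 tape=1[0]11000__   (S,0)→(S,1,R)
state=S head=2 tape=11[1]1000__   (S,1)→(Q,_,L)
state=Q head=1 tape=1[1]_1000__   (Q,1)→(S,1,R)
state=S head=2 tape=11[_]1000__   (S,_)→(Q,0,R)
state=Q head=3 tape=110[1]000__   (Q,1)→(S,1,R)
state=S head=4 tape=1101[0]00__   (S,0)→(S,1,R)
state=S head=5 tape=11011[0]0__   (S,0)→(S,1,R)
state=S head=6 tape=110111[0]__   (S,0)→(S,1,R)
state=S head=7 tape=1101111[_]_   (S,_)→(Q,0,R)
state=Q head=8 tape=11011110[_]
No transition is defined for (Q, _); M halts in state Q.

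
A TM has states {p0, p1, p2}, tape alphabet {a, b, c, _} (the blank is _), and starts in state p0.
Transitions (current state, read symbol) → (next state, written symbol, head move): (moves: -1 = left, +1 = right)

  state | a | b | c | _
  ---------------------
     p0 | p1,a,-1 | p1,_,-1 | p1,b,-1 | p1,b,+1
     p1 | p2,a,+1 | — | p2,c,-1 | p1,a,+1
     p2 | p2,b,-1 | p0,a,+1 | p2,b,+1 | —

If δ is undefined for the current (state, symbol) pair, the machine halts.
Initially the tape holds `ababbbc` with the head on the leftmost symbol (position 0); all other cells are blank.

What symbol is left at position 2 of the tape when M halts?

b

state=p0 head=0 tape=__[a]babbbc   (p0,a)→(p1,a,-1)
state=p1 head=-1 tape=_[_]ababbbc   (p1,_)→(p1,a,+1)
state=p1 head=0 tape=_a[a]babbbc   (p1,a)→(p2,a,+1)
state=p2 head=1 tape=_aa[b]abbbc   (p2,b)→(p0,a,+1)
state=p0 head=2 tape=_aaa[a]bbbc   (p0,a)→(p1,a,-1)
state=p1 head=1 tape=_aa[a]abbbc   (p1,a)→(p2,a,+1)
state=p2 head=2 tape=_aaa[a]bbbc   (p2,a)→(p2,b,-1)
state=p2 head=1 tape=_aa[a]bbbbc   (p2,a)→(p2,b,-1)
state=p2 head=0 tape=_a[a]bbbbbc   (p2,a)→(p2,b,-1)
state=p2 head=-1 tape=_[a]bbbbbbc   (p2,a)→(p2,b,-1)
state=p2 head=-2 tape=[_]bbbbbbbc
Cell 2 holds b when M halts.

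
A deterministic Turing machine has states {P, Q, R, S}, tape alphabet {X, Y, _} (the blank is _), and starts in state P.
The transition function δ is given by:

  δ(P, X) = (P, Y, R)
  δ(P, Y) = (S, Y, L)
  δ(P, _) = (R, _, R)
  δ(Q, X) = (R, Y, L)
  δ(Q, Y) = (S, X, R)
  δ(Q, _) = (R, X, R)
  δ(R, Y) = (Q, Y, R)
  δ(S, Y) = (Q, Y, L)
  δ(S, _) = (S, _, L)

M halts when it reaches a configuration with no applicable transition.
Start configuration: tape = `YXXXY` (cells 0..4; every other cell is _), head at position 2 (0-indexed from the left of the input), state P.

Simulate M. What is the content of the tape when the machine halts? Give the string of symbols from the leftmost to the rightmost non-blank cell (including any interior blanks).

P | YX[X]XY   read X → write Y, move R, go to P
P | YXY[X]Y   read X → write Y, move R, go to P
P | YXYY[Y]   read Y → write Y, move L, go to S
S | YXY[Y]Y   read Y → write Y, move L, go to Q
Q | YX[Y]YY   read Y → write X, move R, go to S
S | YXX[Y]Y   read Y → write Y, move L, go to Q
Q | YX[X]YY   read X → write Y, move L, go to R
R | Y[X]YYY
The non-blank tape span at halt is YXYYY.

YXYYY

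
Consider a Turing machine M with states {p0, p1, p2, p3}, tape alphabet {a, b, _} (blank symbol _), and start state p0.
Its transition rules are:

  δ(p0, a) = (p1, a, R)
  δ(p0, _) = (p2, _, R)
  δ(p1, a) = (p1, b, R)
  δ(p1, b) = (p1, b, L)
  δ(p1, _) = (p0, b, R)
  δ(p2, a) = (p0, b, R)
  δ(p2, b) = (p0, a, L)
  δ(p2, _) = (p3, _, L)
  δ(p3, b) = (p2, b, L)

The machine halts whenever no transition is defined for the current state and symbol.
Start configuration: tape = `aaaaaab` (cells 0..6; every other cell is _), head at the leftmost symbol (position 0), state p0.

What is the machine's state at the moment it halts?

p0

state=p0 head=0 tape=_[a]aaaaab   (p0,a)→(p1,a,R)
state=p1 head=1 tape=_a[a]aaaab   (p1,a)→(p1,b,R)
state=p1 head=2 tape=_ab[a]aaab   (p1,a)→(p1,b,R)
state=p1 head=3 tape=_abb[a]aab   (p1,a)→(p1,b,R)
state=p1 head=4 tape=_abbb[a]ab   (p1,a)→(p1,b,R)
state=p1 head=5 tape=_abbbb[a]b   (p1,a)→(p1,b,R)
state=p1 head=6 tape=_abbbbb[b]   (p1,b)→(p1,b,L)
state=p1 head=5 tape=_abbbb[b]b   (p1,b)→(p1,b,L)
state=p1 head=4 tape=_abbb[b]bb   (p1,b)→(p1,b,L)
state=p1 head=3 tape=_abb[b]bbb   (p1,b)→(p1,b,L)
state=p1 head=2 tape=_ab[b]bbbb   (p1,b)→(p1,b,L)
state=p1 head=1 tape=_a[b]bbbbb   (p1,b)→(p1,b,L)
state=p1 head=0 tape=_[a]bbbbbb   (p1,a)→(p1,b,R)
state=p1 head=1 tape=_b[b]bbbbb   (p1,b)→(p1,b,L)
state=p1 head=0 tape=_[b]bbbbbb   (p1,b)→(p1,b,L)
state=p1 head=-1 tape=[_]bbbbbbb   (p1,_)→(p0,b,R)
state=p0 head=0 tape=b[b]bbbbbb
No transition is defined for (p0, b); M halts in state p0.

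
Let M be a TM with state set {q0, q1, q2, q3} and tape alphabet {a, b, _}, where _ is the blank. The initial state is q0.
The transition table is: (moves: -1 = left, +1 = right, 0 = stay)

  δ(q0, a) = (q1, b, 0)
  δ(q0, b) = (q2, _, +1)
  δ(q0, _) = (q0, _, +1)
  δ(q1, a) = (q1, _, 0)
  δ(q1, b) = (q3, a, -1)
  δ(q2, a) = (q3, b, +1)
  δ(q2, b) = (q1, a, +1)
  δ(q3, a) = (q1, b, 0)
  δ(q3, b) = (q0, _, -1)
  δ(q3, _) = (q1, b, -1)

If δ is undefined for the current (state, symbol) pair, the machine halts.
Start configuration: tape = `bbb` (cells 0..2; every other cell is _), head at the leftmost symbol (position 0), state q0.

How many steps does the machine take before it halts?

6

state=q0 head=0 tape=_[b]bb   (q0,b)→(q2,_,+1)
state=q2 head=1 tape=__[b]b   (q2,b)→(q1,a,+1)
state=q1 head=2 tape=__a[b]   (q1,b)→(q3,a,-1)
state=q3 head=1 tape=__[a]a   (q3,a)→(q1,b,0)
state=q1 head=1 tape=__[b]a   (q1,b)→(q3,a,-1)
state=q3 head=0 tape=_[_]aa   (q3,_)→(q1,b,-1)
state=q1 head=-1 tape=[_]baa
M halts after 6 transitions.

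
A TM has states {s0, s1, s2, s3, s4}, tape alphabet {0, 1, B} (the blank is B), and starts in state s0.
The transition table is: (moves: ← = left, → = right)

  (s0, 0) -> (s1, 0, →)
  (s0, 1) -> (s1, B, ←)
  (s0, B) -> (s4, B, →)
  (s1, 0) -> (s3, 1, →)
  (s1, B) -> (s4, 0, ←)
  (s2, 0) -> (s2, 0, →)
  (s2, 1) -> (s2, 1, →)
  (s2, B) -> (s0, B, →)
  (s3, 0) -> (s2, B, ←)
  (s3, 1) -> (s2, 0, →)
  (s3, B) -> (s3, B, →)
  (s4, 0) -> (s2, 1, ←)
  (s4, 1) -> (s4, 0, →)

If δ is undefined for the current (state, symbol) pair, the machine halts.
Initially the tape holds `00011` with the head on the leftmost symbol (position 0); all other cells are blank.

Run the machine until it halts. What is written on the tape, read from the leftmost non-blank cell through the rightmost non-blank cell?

state=s0 head=0 tape=[0]0011BB   (s0,0)→(s1,0,→)
state=s1 head=1 tape=0[0]011BB   (s1,0)→(s3,1,→)
state=s3 head=2 tape=01[0]11BB   (s3,0)→(s2,B,←)
state=s2 head=1 tape=0[1]B11BB   (s2,1)→(s2,1,→)
state=s2 head=2 tape=01[B]11BB   (s2,B)→(s0,B,→)
state=s0 head=3 tape=01B[1]1BB   (s0,1)→(s1,B,←)
state=s1 head=2 tape=01[B]B1BB   (s1,B)→(s4,0,←)
state=s4 head=1 tape=0[1]0B1BB   (s4,1)→(s4,0,→)
state=s4 head=2 tape=00[0]B1BB   (s4,0)→(s2,1,←)
state=s2 head=1 tape=0[0]1B1BB   (s2,0)→(s2,0,→)
state=s2 head=2 tape=00[1]B1BB   (s2,1)→(s2,1,→)
state=s2 head=3 tape=001[B]1BB   (s2,B)→(s0,B,→)
state=s0 head=4 tape=001B[1]BB   (s0,1)→(s1,B,←)
state=s1 head=3 tape=001[B]BBB   (s1,B)→(s4,0,←)
state=s4 head=2 tape=00[1]0BBB   (s4,1)→(s4,0,→)
state=s4 head=3 tape=000[0]BBB   (s4,0)→(s2,1,←)
state=s2 head=2 tape=00[0]1BBB   (s2,0)→(s2,0,→)
state=s2 head=3 tape=000[1]BBB   (s2,1)→(s2,1,→)
state=s2 head=4 tape=0001[B]BB   (s2,B)→(s0,B,→)
state=s0 head=5 tape=0001B[B]B   (s0,B)→(s4,B,→)
state=s4 head=6 tape=0001BB[B]
The non-blank tape span at halt is 0001.

0001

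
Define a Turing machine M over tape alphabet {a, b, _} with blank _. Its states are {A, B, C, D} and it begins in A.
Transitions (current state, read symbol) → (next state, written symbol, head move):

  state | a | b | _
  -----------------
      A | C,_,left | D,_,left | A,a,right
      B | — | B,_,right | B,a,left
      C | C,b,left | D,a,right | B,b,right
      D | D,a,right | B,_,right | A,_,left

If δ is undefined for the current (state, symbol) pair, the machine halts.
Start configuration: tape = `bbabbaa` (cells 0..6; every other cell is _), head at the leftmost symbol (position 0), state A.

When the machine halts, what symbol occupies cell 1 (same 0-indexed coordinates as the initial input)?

A | ___[b]babbaa   read b → write _, move left, go to D
D | __[_]_babbaa   read _ → write _, move left, go to A
A | _[_]__babbaa   read _ → write a, move right, go to A
A | _a[_]_babbaa   read _ → write a, move right, go to A
A | _aa[_]babbaa   read _ → write a, move right, go to A
A | _aaa[b]abbaa   read b → write _, move left, go to D
D | _aa[a]_abbaa   read a → write a, move right, go to D
D | _aaa[_]abbaa   read _ → write _, move left, go to A
A | _aa[a]_abbaa   read a → write _, move left, go to C
C | _a[a]__abbaa   read a → write b, move left, go to C
C | _[a]b__abbaa   read a → write b, move left, go to C
C | [_]bb__abbaa   read _ → write b, move right, go to B
B | b[b]b__abbaa   read b → write _, move right, go to B
B | b_[b]__abbaa   read b → write _, move right, go to B
B | b__[_]_abbaa   read _ → write a, move left, go to B
B | b_[_]a_abbaa   read _ → write a, move left, go to B
B | b[_]aa_abbaa   read _ → write a, move left, go to B
B | [b]aaa_abbaa   read b → write _, move right, go to B
B | _[a]aa_abbaa
Cell 1 holds _ when M halts.

_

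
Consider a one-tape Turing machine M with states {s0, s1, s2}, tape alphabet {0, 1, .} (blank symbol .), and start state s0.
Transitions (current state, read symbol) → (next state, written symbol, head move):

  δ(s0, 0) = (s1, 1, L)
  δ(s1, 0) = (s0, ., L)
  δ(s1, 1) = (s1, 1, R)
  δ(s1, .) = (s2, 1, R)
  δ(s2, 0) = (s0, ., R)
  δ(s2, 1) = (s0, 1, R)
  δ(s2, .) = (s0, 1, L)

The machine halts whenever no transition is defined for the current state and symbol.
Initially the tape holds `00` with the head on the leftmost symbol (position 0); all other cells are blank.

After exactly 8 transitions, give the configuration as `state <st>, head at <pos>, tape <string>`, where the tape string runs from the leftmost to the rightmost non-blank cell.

state s0, head at 2, tape 11111

state=s0 head=0 tape=.[0]0..   (s0,0)→(s1,1,L)
state=s1 head=-1 tape=[.]10..   (s1,.)→(s2,1,R)
state=s2 head=0 tape=1[1]0..   (s2,1)→(s0,1,R)
state=s0 head=1 tape=11[0]..   (s0,0)→(s1,1,L)
state=s1 head=0 tape=1[1]1..   (s1,1)→(s1,1,R)
state=s1 head=1 tape=11[1]..   (s1,1)→(s1,1,R)
state=s1 head=2 tape=111[.].   (s1,.)→(s2,1,R)
state=s2 head=3 tape=1111[.]   (s2,.)→(s0,1,L)
state=s0 head=2 tape=111[1]1
After 8 steps: state s0, head at 2, tape 11111.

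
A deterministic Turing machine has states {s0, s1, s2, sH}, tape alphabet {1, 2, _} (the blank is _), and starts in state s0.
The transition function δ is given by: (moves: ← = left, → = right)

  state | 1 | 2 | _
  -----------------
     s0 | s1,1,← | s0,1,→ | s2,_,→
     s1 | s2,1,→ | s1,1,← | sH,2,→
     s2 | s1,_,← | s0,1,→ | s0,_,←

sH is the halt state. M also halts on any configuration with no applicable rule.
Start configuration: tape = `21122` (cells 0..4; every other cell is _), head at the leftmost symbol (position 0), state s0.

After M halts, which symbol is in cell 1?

state=s0 head=0 tape=_[2]1122   (s0,2)→(s0,1,→)
state=s0 head=1 tape=_1[1]122   (s0,1)→(s1,1,←)
state=s1 head=0 tape=_[1]1122   (s1,1)→(s2,1,→)
state=s2 head=1 tape=_1[1]122   (s2,1)→(s1,_,←)
state=s1 head=0 tape=_[1]_122   (s1,1)→(s2,1,→)
state=s2 head=1 tape=_1[_]122   (s2,_)→(s0,_,←)
state=s0 head=0 tape=_[1]_122   (s0,1)→(s1,1,←)
state=s1 head=-1 tape=[_]1_122   (s1,_)→(sH,2,→)
state=sH head=0 tape=2[1]_122
Cell 1 holds _ when M halts.

_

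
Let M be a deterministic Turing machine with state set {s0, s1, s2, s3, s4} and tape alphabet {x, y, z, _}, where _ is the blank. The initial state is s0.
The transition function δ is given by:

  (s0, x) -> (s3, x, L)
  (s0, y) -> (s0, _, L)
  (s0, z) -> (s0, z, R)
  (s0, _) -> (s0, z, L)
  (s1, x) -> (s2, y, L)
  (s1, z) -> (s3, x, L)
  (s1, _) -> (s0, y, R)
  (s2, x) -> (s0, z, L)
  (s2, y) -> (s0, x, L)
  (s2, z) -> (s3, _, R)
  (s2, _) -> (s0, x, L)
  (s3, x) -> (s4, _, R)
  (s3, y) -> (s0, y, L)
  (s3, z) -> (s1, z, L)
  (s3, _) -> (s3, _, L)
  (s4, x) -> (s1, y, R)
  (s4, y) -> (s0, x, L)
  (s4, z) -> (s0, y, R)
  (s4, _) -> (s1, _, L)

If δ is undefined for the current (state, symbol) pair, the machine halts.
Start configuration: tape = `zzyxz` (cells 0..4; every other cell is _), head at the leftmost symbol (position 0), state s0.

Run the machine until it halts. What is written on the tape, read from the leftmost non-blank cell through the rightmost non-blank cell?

state=s0 head=0 tape=_[z]zyxz   (s0,z)→(s0,z,R)
state=s0 head=1 tape=_z[z]yxz   (s0,z)→(s0,z,R)
state=s0 head=2 tape=_zz[y]xz   (s0,y)→(s0,_,L)
state=s0 head=1 tape=_z[z]_xz   (s0,z)→(s0,z,R)
state=s0 head=2 tape=_zz[_]xz   (s0,_)→(s0,z,L)
state=s0 head=1 tape=_z[z]zxz   (s0,z)→(s0,z,R)
state=s0 head=2 tape=_zz[z]xz   (s0,z)→(s0,z,R)
state=s0 head=3 tape=_zzz[x]z   (s0,x)→(s3,x,L)
state=s3 head=2 tape=_zz[z]xz   (s3,z)→(s1,z,L)
state=s1 head=1 tape=_z[z]zxz   (s1,z)→(s3,x,L)
state=s3 head=0 tape=_[z]xzxz   (s3,z)→(s1,z,L)
state=s1 head=-1 tape=[_]zxzxz   (s1,_)→(s0,y,R)
state=s0 head=0 tape=y[z]xzxz   (s0,z)→(s0,z,R)
state=s0 head=1 tape=yz[x]zxz   (s0,x)→(s3,x,L)
state=s3 head=0 tape=y[z]xzxz   (s3,z)→(s1,z,L)
state=s1 head=-1 tape=[y]zxzxz
The non-blank tape span at halt is yzxzxz.

yzxzxz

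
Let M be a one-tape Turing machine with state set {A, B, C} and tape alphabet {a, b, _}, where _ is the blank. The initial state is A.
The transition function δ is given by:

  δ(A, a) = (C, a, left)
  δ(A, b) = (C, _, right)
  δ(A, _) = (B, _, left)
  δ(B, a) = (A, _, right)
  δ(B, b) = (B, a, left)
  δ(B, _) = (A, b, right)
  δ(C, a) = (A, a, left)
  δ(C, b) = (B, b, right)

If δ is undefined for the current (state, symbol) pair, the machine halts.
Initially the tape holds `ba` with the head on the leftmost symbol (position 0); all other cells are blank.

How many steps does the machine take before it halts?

20

A | ___[b]a   read b → write _, move right, go to C
C | ____[a]   read a → write a, move left, go to A
A | ___[_]a   read _ → write _, move left, go to B
B | __[_]_a   read _ → write b, move right, go to A
A | __b[_]a   read _ → write _, move left, go to B
B | __[b]_a   read b → write a, move left, go to B
B | _[_]a_a   read _ → write b, move right, go to A
A | _b[a]_a   read a → write a, move left, go to C
C | _[b]a_a   read b → write b, move right, go to B
B | _b[a]_a   read a → write _, move right, go to A
A | _b_[_]a   read _ → write _, move left, go to B
B | _b[_]_a   read _ → write b, move right, go to A
A | _bb[_]a   read _ → write _, move left, go to B
B | _b[b]_a   read b → write a, move left, go to B
B | _[b]a_a   read b → write a, move left, go to B
B | [_]aa_a   read _ → write b, move right, go to A
A | b[a]a_a   read a → write a, move left, go to C
C | [b]aa_a   read b → write b, move right, go to B
B | b[a]a_a   read a → write _, move right, go to A
A | b_[a]_a   read a → write a, move left, go to C
C | b[_]a_a
M halts after 20 transitions.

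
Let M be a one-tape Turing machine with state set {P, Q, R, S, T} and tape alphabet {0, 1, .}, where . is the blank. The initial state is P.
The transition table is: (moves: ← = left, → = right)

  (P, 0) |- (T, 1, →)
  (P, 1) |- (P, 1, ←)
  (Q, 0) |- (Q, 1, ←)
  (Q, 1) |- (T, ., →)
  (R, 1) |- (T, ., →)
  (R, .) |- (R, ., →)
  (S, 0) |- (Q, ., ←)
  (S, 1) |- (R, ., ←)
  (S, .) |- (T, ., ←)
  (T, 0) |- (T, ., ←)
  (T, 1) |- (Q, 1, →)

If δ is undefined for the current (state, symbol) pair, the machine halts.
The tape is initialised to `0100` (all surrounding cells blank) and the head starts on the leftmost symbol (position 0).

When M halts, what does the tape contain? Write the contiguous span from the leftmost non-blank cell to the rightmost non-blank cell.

state=P head=0 tape=[0]100.   (P,0)→(T,1,→)
state=T head=1 tape=1[1]00.   (T,1)→(Q,1,→)
state=Q head=2 tape=11[0]0.   (Q,0)→(Q,1,←)
state=Q head=1 tape=1[1]10.   (Q,1)→(T,.,→)
state=T head=2 tape=1.[1]0.   (T,1)→(Q,1,→)
state=Q head=3 tape=1.1[0].   (Q,0)→(Q,1,←)
state=Q head=2 tape=1.[1]1.   (Q,1)→(T,.,→)
state=T head=3 tape=1..[1].   (T,1)→(Q,1,→)
state=Q head=4 tape=1..1[.]
The non-blank tape span at halt is 1..1.

1..1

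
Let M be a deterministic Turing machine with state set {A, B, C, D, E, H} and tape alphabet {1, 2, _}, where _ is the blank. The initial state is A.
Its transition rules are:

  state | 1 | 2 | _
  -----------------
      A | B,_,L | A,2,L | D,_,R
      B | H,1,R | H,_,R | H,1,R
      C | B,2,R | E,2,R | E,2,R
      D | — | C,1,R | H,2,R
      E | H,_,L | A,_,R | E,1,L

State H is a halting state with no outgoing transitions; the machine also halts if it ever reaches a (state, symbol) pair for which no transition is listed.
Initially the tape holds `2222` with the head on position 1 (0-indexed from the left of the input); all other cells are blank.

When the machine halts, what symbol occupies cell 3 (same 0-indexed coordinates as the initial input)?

1

state=A head=1 tape=_2[2]22__   (A,2)→(A,2,L)
state=A head=0 tape=_[2]222__   (A,2)→(A,2,L)
state=A head=-1 tape=[_]2222__   (A,_)→(D,_,R)
state=D head=0 tape=_[2]222__   (D,2)→(C,1,R)
state=C head=1 tape=_1[2]22__   (C,2)→(E,2,R)
state=E head=2 tape=_12[2]2__   (E,2)→(A,_,R)
state=A head=3 tape=_12_[2]__   (A,2)→(A,2,L)
state=A head=2 tape=_12[_]2__   (A,_)→(D,_,R)
state=D head=3 tape=_12_[2]__   (D,2)→(C,1,R)
state=C head=4 tape=_12_1[_]_   (C,_)→(E,2,R)
state=E head=5 tape=_12_12[_]   (E,_)→(E,1,L)
state=E head=4 tape=_12_1[2]1   (E,2)→(A,_,R)
state=A head=5 tape=_12_1_[1]   (A,1)→(B,_,L)
state=B head=4 tape=_12_1[_]_   (B,_)→(H,1,R)
state=H head=5 tape=_12_11[_]
Cell 3 holds 1 when M halts.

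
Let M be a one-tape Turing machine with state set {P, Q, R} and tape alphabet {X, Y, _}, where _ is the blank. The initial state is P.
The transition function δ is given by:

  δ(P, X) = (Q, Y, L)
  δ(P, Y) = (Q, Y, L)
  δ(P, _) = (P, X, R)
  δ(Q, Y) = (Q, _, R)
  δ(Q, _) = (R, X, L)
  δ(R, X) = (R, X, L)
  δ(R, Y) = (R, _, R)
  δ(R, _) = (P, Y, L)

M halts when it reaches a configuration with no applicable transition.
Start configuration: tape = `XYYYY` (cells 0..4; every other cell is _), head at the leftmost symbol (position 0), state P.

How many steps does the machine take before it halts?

5

P | ___[X]YYYY   read X → write Y, move L, go to Q
Q | __[_]YYYYY   read _ → write X, move L, go to R
R | _[_]XYYYYY   read _ → write Y, move L, go to P
P | [_]YXYYYYY   read _ → write X, move R, go to P
P | X[Y]XYYYYY   read Y → write Y, move L, go to Q
Q | [X]YXYYYYY
M halts after 5 transitions.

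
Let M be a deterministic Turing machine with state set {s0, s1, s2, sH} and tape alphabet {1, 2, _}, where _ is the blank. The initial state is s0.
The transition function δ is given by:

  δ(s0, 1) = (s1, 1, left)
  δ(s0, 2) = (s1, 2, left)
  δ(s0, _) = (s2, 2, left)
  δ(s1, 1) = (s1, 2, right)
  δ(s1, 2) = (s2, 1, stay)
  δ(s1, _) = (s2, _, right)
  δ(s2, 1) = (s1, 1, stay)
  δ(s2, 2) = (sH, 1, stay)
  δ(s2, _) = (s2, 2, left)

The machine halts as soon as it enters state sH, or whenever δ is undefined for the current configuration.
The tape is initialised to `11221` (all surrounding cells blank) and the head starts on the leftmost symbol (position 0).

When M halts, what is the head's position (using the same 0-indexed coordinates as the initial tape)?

state=s0 head=0 tape=_[1]1221__   (s0,1)→(s1,1,left)
state=s1 head=-1 tape=[_]11221__   (s1,_)→(s2,_,right)
state=s2 head=0 tape=_[1]1221__   (s2,1)→(s1,1,stay)
state=s1 head=0 tape=_[1]1221__   (s1,1)→(s1,2,right)
state=s1 head=1 tape=_2[1]221__   (s1,1)→(s1,2,right)
state=s1 head=2 tape=_22[2]21__   (s1,2)→(s2,1,stay)
state=s2 head=2 tape=_22[1]21__   (s2,1)→(s1,1,stay)
state=s1 head=2 tape=_22[1]21__   (s1,1)→(s1,2,right)
state=s1 head=3 tape=_222[2]1__   (s1,2)→(s2,1,stay)
state=s2 head=3 tape=_222[1]1__   (s2,1)→(s1,1,stay)
state=s1 head=3 tape=_222[1]1__   (s1,1)→(s1,2,right)
state=s1 head=4 tape=_2222[1]__   (s1,1)→(s1,2,right)
state=s1 head=5 tape=_22222[_]_   (s1,_)→(s2,_,right)
state=s2 head=6 tape=_22222_[_]   (s2,_)→(s2,2,left)
state=s2 head=5 tape=_22222[_]2   (s2,_)→(s2,2,left)
state=s2 head=4 tape=_2222[2]22   (s2,2)→(sH,1,stay)
state=sH head=4 tape=_2222[1]22
At halt the head is at cell 4.

4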